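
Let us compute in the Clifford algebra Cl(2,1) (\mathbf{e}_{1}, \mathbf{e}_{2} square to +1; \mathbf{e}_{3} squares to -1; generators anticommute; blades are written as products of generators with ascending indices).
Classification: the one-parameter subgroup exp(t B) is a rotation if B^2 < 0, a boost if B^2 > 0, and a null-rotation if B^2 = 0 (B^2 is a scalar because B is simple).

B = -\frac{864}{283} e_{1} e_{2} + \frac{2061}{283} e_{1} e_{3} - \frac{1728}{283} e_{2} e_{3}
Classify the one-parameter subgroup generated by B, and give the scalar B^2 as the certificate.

B^2 term by term: the squares give (-\frac{864}{283})^2*(e_{1} e_{2})^2 + (\frac{2061}{283})^2*(e_{1} e_{3})^2 + (-\frac{1728}{283})^2*(e_{2} e_{3})^2 = \frac{746496}{80089}*(-1) + \frac{4247721}{80089}*(+1) + \frac{2985984}{80089}*(+1) = 81 (each basis 2-blade squares to minus the product of its generators' squares); cross terms between blades sharing an index anticommute and cancel. So B^2 = 81.
Answer: boost, certificate B^2 = 81. Check the certificate: B^2 = 81, and that sign is decisive whatever form B takes.


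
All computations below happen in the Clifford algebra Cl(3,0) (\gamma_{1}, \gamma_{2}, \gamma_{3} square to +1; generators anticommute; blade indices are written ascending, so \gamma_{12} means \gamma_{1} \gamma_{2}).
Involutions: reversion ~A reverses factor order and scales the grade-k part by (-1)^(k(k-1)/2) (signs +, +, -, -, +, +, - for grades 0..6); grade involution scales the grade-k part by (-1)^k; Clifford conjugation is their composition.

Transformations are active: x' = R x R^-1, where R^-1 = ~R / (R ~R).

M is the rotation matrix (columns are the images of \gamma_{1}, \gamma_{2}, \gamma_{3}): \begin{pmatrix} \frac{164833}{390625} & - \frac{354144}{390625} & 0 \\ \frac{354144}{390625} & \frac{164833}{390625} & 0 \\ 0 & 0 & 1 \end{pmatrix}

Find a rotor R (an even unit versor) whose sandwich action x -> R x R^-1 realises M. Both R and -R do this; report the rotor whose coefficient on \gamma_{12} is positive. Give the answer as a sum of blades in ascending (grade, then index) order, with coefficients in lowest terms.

Method: write R = a + b12*\gamma_{12} + b13*\gamma_{13} + b23*\gamma_{23} with a^2 + b12^2 + b13^2 + b23^2 = 1 (so R^-1 = ~R). Expanding the columns R e_j ~R gives tr M = 4a^2 - 1 and, from the antisymmetric part, M21 - M12 = -4a*b12, M13 - M31 = 4a*b13, M32 - M23 = -4a*b23.
Here tr M = \frac{720291}{390625}, so a^2 = (1 + tr M)/4 = \frac{277729}{390625} and a = ±\frac{527}{625}. Taking a = \frac{527}{625}: M21 - M12 = \frac{708288}{390625}, M13 - M31 = 0, M32 - M23 = 0, giving b12 = -\frac{336}{625}, b13 = 0, b23 = 0, i.e. R = \frac{527}{625} - \frac{336}{625} \gamma_{12}.
Its \gamma_{12} coefficient is negative, so report the other preimage -R.
Answer: -\frac{527}{625} + \frac{336}{625} \gamma_{12}. Recall the cover is two-to-one: with M of trace \frac{720291}{390625}, both preimages act alike, and the stated \gamma_{12} sign chooses the sheet.


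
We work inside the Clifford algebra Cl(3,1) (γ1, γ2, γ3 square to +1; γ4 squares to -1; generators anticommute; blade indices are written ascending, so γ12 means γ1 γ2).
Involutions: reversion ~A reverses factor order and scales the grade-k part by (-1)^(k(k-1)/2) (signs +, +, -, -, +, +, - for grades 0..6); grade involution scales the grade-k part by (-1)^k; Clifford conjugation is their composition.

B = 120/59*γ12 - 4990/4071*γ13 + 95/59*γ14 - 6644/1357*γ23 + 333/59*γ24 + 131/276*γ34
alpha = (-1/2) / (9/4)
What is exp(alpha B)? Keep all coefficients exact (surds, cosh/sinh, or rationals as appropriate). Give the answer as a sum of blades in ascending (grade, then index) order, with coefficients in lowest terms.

B^2 term by term: the squares give (120/59)^2*(γ12)^2 + (-4990/4071)^2*(γ13)^2 + (95/59)^2*(γ14)^2 + (-6644/1357)^2*(γ23)^2 + (333/59)^2*(γ24)^2 + (131/276)^2*(γ34)^2 = 14400/3481*(-1) + 24900100/16573041*(-1) + 9025/3481*(+1) + 44142736/1841449*(-1) + 110889/3481*(+1) + 17161/76176*(+1) = 81/16 (each basis 2-blade squares to minus the product of its generators' squares); cross terms between blades sharing an index anticommute and cancel; the commuting (index-disjoint) pairs give grade-4 terms 2*c*c'*(blade product), which cancel blade by blade — γ1234: 2620/1357 + 1107780/80063 - 1262360/80063 = 0 — confirming B is simple. So B^2 = 81/16.
B^2 = 81/16 — hyperbolic case — the even/odd split gives cosh and sinh: l = 9/4, alpha*l = -1/2, so exp(alpha B) = cosh(-1/2) + (sinh(-1/2)/(9/4))*B = cosh(1/2) + (-4*sinh(1/2)/9)*B.
Answer: cosh(1/2) - 160*sinh(1/2)/177*γ12 + 19960*sinh(1/2)/36639*γ13 - 380*sinh(1/2)/531*γ14 + 26576*sinh(1/2)/12213*γ23 - 148*sinh(1/2)/59*γ24 - 131*sinh(1/2)/621*γ34


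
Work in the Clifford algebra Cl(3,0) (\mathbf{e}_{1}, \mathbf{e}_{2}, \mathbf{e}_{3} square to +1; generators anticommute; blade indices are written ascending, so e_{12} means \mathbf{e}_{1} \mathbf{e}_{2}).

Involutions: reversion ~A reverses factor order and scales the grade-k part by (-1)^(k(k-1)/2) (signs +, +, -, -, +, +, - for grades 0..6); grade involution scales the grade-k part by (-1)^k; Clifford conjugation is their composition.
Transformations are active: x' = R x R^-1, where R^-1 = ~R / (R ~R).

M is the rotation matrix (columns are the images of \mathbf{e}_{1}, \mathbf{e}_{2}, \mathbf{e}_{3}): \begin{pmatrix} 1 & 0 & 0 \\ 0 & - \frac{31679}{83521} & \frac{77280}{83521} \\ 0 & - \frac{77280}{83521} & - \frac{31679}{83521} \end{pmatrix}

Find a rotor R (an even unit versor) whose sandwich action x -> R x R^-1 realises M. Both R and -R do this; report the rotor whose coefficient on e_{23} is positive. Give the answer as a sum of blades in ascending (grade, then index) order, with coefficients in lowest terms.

Method: write R = a + b12*e_{12} + b13*e_{13} + b23*e_{23} with a^2 + b12^2 + b13^2 + b23^2 = 1 (so R^-1 = ~R). Expanding the columns R e_j ~R gives tr M = 4a^2 - 1 and, from the antisymmetric part, M21 - M12 = -4a*b12, M13 - M31 = 4a*b13, M32 - M23 = -4a*b23.
Here tr M = \frac{20163}{83521}, so a^2 = (1 + tr M)/4 = \frac{25921}{83521} and a = ±\frac{161}{289}. Taking a = \frac{161}{289}: M21 - M12 = 0, M13 - M31 = 0, M32 - M23 = -\frac{154560}{83521}, giving b12 = 0, b13 = 0, b23 = \frac{240}{289}, i.e. R = \frac{161}{289} + \frac{240}{289} e_{23}.
Its e_{23} coefficient is already positive.
Answer: \frac{161}{289} + \frac{240}{289} e_{23}. Sheet selection: the two-to-one cover makes ±R indistinguishable at the matrix level (trace \frac{20163}{83521}), so uniqueness comes from the required sign on e_{23}.


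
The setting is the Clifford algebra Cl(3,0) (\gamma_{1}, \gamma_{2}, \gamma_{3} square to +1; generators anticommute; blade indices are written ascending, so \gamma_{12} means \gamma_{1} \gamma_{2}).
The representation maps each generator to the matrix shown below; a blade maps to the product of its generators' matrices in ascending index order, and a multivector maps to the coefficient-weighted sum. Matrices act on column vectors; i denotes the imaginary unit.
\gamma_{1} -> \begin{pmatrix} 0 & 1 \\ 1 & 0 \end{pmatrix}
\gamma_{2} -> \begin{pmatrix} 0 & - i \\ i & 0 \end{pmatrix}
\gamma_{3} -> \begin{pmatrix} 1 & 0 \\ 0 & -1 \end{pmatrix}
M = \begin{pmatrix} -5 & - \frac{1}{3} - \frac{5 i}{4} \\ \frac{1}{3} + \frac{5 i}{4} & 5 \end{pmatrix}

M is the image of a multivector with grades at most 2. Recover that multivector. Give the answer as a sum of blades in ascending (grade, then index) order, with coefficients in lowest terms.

Method: 1, rho(\gamma_{1}), rho(\gamma_{2}), rho(\gamma_{3}) form a trace-orthogonal basis of the 2x2 complex matrices (tr(X Y) = 2 if X = Y, else 0), so M = m0*1 + m1*rho(\gamma_{1}) + m2*rho(\gamma_{2}) + m3*rho(\gamma_{3}) with m0 = tr(M)/2 = 0, m1 = tr(M rho(\gamma_{1}))/2 = 0, m2 = tr(M rho(\gamma_{2}))/2 = \frac{5}{4} - \frac{i}{3}, m3 = tr(M rho(\gamma_{3}))/2 = -5.
Multiplying table entries, the bivector images are rho(\gamma_{12}) = i*rho(\gamma_{3}), rho(\gamma_{13}) = -i*rho(\gamma_{2}), rho(\gamma_{23}) = i*rho(\gamma_{1}); with real blade coefficients the real parts of m0..m3 are the coefficients of 1, \gamma_{1}, \gamma_{2}, \gamma_{3} and the imaginary parts give the bivectors (\gamma_{23}: Im m1, \gamma_{13}: -Im m2, \gamma_{12}: Im m3).
Answer: \frac{5}{4} \gamma_{2} - 5 \gamma_{3} + \frac{1}{3} \gamma_{13}


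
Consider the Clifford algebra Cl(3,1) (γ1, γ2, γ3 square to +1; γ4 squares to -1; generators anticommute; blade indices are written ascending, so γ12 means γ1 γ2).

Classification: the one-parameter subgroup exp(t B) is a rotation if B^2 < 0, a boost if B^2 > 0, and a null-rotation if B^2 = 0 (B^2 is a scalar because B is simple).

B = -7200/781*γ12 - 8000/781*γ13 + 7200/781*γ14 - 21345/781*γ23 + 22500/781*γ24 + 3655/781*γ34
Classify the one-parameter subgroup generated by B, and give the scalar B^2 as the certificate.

B^2 term by term: the squares give (-7200/781)^2*(γ12)^2 + (-8000/781)^2*(γ13)^2 + (7200/781)^2*(γ14)^2 + (-21345/781)^2*(γ23)^2 + (22500/781)^2*(γ24)^2 + (3655/781)^2*(γ34)^2 = 51840000/609961*(-1) + 64000000/609961*(-1) + 51840000/609961*(+1) + 455609025/609961*(-1) + 506250000/609961*(+1) + 13359025/609961*(+1) = 0 (each basis 2-blade squares to minus the product of its generators' squares); cross terms between blades sharing an index anticommute and cancel; the commuting (index-disjoint) pairs give grade-4 terms 2*c*c'*(blade product), which cancel blade by blade — γ1234: -52632000/609961 + 360000000/609961 - 307368000/609961 = 0 — confirming B is simple. So B^2 = 0.
Answer: null-rotation, certificate B^2 = 0. One invariant decides it: the square 0 survives every conjugation, and its sign is exactly the classification.


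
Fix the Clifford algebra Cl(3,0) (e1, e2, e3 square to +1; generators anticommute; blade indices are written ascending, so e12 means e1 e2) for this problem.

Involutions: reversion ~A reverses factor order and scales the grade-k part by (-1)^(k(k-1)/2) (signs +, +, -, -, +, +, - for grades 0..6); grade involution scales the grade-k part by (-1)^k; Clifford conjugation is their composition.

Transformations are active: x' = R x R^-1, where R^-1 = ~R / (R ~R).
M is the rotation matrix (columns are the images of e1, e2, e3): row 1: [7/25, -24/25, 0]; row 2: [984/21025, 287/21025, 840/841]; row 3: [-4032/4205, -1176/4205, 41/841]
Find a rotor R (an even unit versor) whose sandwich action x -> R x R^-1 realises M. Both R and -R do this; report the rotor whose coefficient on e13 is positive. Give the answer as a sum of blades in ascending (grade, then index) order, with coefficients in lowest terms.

Method: write R = a + b12*e12 + b13*e13 + b23*e23 with a^2 + b12^2 + b13^2 + b23^2 = 1 (so R^-1 = ~R). Expanding the columns R e_j ~R gives tr M = 4a^2 - 1 and, from the antisymmetric part, M21 - M12 = -4a*b12, M13 - M31 = 4a*b13, M32 - M23 = -4a*b23.
Here tr M = 7199/21025, so a^2 = (1 + tr M)/4 = 7056/21025 and a = ±84/145. Taking a = 84/145: M21 - M12 = 21168/21025, M13 - M31 = 4032/4205, M32 - M23 = -5376/4205, giving b12 = -63/145, b13 = 12/29, b23 = 16/29, i.e. R = 84/145 - 63/145*e12 + 12/29*e13 + 16/29*e23.
Its e13 coefficient is already positive.
Answer: 84/145 - 63/145*e12 + 12/29*e13 + 16/29*e23. Uniqueness: Spin(3) -> SO(3) maps R and -R to the same rotation of trace 7199/21025; fixing the sign of the e13 coefficient removes the ambiguity.


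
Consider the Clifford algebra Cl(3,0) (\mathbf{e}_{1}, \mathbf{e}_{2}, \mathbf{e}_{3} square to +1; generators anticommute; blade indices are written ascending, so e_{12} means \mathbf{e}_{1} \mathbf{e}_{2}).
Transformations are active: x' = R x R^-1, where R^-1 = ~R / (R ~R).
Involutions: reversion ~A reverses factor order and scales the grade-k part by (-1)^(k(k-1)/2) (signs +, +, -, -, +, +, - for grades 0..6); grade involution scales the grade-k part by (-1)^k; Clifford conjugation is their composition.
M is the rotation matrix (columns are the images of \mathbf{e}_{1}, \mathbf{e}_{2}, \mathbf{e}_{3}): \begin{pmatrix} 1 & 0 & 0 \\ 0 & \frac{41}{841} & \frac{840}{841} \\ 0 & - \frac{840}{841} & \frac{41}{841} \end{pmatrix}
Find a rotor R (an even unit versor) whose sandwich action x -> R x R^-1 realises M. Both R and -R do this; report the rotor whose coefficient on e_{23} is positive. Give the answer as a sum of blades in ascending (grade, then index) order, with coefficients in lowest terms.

Method: write R = a + b12*e_{12} + b13*e_{13} + b23*e_{23} with a^2 + b12^2 + b13^2 + b23^2 = 1 (so R^-1 = ~R). Expanding the columns R e_j ~R gives tr M = 4a^2 - 1 and, from the antisymmetric part, M21 - M12 = -4a*b12, M13 - M31 = 4a*b13, M32 - M23 = -4a*b23.
Here tr M = \frac{923}{841}, so a^2 = (1 + tr M)/4 = \frac{441}{841} and a = ±\frac{21}{29}. Taking a = \frac{21}{29}: M21 - M12 = 0, M13 - M31 = 0, M32 - M23 = -\frac{1680}{841}, giving b12 = 0, b13 = 0, b23 = \frac{20}{29}, i.e. R = \frac{21}{29} + \frac{20}{29} e_{23}.
Its e_{23} coefficient is already positive.
Answer: \frac{21}{29} + \frac{20}{29} e_{23}. Why the constraint matters: R and -R act identically through the sandwich — M has trace \frac{923}{841} either way — so only the sign condition on e_{23} picks one of the two preimages.


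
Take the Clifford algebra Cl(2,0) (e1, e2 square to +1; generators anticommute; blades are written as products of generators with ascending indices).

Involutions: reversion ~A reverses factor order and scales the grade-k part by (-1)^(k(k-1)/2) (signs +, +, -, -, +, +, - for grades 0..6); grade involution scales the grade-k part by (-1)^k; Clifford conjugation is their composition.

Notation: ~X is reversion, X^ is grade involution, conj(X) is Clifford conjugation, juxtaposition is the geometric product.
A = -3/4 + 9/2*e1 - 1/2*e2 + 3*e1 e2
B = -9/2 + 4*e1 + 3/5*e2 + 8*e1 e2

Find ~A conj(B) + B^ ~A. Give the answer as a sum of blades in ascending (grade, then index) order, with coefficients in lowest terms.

first term: -1533/40 - 389/20*e1 - 453/10*e2 + 74/5*e1 e2
second term: 387/40 - 461/20*e1 - 213/10*e2 + 61/5*e1 e2
Answer: -573/20 - 85/2*e1 - 333/5*e2 + 27*e1 e2


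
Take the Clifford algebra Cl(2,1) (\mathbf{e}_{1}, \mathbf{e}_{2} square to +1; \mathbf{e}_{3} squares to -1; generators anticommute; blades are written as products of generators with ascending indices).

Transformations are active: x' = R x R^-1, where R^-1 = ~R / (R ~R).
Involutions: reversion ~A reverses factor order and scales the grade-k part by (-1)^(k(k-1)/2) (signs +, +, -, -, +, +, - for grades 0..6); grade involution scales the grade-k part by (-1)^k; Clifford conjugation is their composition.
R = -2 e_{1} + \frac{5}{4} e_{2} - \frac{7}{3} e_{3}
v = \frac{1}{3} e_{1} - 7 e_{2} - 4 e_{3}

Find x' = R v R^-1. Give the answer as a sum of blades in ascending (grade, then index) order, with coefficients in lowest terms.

~R = -2 e_{1} + \frac{5}{4} e_{2} - \frac{7}{3} e_{3}, and R ~R = \frac{17}{144}, so R^-1 = ~R / (\frac{17}{144}).
R v = -\frac{75}{4} + \frac{163}{12} e_{1} e_{2} + \frac{79}{9} e_{1} e_{3} - \frac{64}{3} e_{2} e_{3}
Answer: \frac{32383}{51} e_{1} - \frac{6631}{17} e_{2} + \frac{12668}{17} e_{3}


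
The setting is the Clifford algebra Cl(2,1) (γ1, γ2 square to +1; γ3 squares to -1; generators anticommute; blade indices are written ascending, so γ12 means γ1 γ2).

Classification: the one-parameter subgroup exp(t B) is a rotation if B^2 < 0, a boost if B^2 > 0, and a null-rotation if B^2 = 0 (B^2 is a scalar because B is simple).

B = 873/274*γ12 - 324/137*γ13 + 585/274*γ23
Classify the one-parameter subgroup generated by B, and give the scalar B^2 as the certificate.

B^2 term by term: the squares give (873/274)^2*(γ12)^2 + (-324/137)^2*(γ13)^2 + (585/274)^2*(γ23)^2 = 762129/75076*(-1) + 104976/18769*(+1) + 342225/75076*(+1) = 0 (each basis 2-blade squares to minus the product of its generators' squares); cross terms between blades sharing an index anticommute and cancel. So B^2 = 0.
Answer: null-rotation, certificate B^2 = 0. Key observation: B^2 = 0 is a conjugation invariant, so its sign decides the class regardless of the surface form of B.


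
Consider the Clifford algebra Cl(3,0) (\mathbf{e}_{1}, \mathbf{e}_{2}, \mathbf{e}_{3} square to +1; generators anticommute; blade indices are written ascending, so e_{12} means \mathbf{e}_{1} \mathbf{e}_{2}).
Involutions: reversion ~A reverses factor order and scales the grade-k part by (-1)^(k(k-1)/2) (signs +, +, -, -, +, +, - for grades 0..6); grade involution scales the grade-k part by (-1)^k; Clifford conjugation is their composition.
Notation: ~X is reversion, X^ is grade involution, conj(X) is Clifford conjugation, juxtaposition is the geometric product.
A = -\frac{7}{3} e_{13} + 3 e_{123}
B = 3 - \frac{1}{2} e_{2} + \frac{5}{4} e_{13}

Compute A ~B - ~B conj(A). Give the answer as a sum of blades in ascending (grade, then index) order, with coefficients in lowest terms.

first term: -\frac{35}{12} - \frac{15}{4} e_{2} - \frac{11}{2} e_{13} + \frac{47}{6} e_{123}
second term: \frac{35}{12} - \frac{15}{4} e_{2} + \frac{17}{2} e_{13} + \frac{61}{6} e_{123}
Answer: -\frac{35}{6} - 14 e_{13} - \frac{7}{3} e_{123}


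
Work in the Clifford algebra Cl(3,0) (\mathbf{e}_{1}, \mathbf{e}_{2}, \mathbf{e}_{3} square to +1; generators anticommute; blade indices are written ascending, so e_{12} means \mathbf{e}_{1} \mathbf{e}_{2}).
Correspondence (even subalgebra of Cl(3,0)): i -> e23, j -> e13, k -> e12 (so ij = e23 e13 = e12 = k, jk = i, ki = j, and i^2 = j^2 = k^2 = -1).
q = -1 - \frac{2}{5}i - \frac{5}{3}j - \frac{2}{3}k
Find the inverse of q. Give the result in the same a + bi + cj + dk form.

In blades: q = -1 - \frac{2}{3} e_{12} - \frac{5}{3} e_{13} - \frac{2}{5} e_{23}.
With qbar = -1 + \frac{2}{3} e_{12} + \frac{5}{3} e_{13} + \frac{2}{5} e_{23} (scalar fixed, mapped units negated), q qbar = \frac{986}{225} (the sum of squared coefficients), so q^-1 = qbar / (\frac{986}{225}) = -\frac{225}{986} + \frac{75}{493} e_{12} + \frac{375}{986} e_{13} + \frac{45}{493} e_{23}; translating back:
Answer: -\frac{225}{986} + \frac{45}{493}i + \frac{375}{986}j + \frac{75}{493}k


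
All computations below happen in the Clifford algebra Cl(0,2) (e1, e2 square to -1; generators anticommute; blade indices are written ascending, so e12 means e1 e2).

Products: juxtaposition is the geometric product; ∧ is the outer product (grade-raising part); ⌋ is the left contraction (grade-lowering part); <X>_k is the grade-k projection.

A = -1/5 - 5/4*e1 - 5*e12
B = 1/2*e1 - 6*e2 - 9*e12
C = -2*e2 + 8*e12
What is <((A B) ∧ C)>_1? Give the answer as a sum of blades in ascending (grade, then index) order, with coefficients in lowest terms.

step 1: -355/8 - 301/10*e1 - 251/20*e2 + 93/10*e12
step 2: 355/4*e2 - 1474/5*e12
step 3: 355/4*e2
Answer: 355/4*e2


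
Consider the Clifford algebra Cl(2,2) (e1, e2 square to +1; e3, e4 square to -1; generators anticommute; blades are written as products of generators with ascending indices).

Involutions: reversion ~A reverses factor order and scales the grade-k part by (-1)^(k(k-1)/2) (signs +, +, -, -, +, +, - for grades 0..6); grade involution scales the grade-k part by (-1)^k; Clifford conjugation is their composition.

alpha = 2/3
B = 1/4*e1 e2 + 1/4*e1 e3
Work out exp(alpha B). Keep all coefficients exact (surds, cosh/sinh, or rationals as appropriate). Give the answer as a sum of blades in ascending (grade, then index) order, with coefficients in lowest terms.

B^2 term by term: the squares give (1/4)^2*(e1 e2)^2 + (1/4)^2*(e1 e3)^2 = 1/16*(-1) + 1/16*(+1) = 0 (each basis 2-blade squares to minus the product of its generators' squares); cross terms between blades sharing an index anticommute and cancel. So B^2 = 0.
B^2 = 0, and the exponential is exactly linear here: exp(alpha B) = 1 + alpha B (parabolic case).
Answer: 1 + 1/6*e1 e2 + 1/6*e1 e3


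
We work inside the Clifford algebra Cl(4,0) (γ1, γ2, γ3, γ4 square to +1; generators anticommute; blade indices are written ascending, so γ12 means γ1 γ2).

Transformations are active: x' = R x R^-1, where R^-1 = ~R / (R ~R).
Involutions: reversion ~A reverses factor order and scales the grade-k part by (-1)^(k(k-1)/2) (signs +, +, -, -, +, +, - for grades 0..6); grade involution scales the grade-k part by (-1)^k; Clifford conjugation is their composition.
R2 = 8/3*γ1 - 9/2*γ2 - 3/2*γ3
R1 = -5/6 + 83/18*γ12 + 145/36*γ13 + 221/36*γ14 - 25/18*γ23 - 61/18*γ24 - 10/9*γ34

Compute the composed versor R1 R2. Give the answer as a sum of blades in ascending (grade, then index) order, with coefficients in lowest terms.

Distribute over the terms of R2 (each basis-blade product reordered to ascending indices, repeated generators contracted through their squares):
R1 (8/3*γ1) = -20/9*γ1 - 332/27*γ2 - 290/27*γ3 - 442/27*γ4 - 100/27*γ123 - 244/27*γ124 - 80/27*γ134
R1 (-9/2*γ2) = -83/4*γ1 + 15/4*γ2 - 25/4*γ3 - 61/4*γ4 + 145/8*γ123 + 221/8*γ124 + 5*γ234
R1 (-3/2*γ3) = -145/24*γ1 + 25/12*γ2 + 5/4*γ3 - 5/3*γ4 - 83/12*γ123 + 221/24*γ134 - 61/12*γ234
Summing the partial products and collecting blades:
Answer: -2089/72*γ1 - 349/54*γ2 - 425/27*γ3 - 3595/108*γ4 + 1621/216*γ123 + 4015/216*γ124 + 1349/216*γ134 - 1/12*γ234


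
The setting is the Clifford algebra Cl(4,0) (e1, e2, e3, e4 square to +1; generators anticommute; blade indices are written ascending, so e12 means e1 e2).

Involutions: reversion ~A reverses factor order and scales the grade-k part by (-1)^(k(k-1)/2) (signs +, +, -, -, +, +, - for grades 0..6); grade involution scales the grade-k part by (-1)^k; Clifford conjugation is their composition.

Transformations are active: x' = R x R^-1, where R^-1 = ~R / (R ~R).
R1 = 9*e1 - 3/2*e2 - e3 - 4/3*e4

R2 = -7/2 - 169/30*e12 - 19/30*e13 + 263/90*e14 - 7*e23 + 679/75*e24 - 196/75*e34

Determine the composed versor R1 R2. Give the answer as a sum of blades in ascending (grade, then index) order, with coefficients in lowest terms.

Distribute over the terms of R1 (each basis-blade product reordered to ascending indices, repeated generators contracted through their squares):
(9*e1) R2 = -63/2*e1 - 507/10*e2 - 57/10*e3 + 263/10*e4 - 63*e123 + 2037/25*e124 - 588/25*e134
(-3/2*e2) R2 = -169/20*e1 + 21/4*e2 + 21/2*e3 - 679/50*e4 - 19/20*e123 + 263/60*e124 + 98/25*e234
(-e3) R2 = -19/30*e1 - 7*e2 + 7/2*e3 + 196/75*e4 + 169/30*e123 + 263/90*e134 + 679/75*e234
(-4/3*e4) R2 = 526/135*e1 + 2716/225*e2 - 784/225*e3 + 14/3*e4 + 338/45*e124 + 38/45*e134 + 28/3*e234
Summing the partial products and collecting blades:
Answer: -19811/540*e1 - 36341/900*e2 + 2167/450*e3 + 20*e4 - 3499/60*e123 + 84037/900*e124 - 2963/150*e134 + 1673/75*e234


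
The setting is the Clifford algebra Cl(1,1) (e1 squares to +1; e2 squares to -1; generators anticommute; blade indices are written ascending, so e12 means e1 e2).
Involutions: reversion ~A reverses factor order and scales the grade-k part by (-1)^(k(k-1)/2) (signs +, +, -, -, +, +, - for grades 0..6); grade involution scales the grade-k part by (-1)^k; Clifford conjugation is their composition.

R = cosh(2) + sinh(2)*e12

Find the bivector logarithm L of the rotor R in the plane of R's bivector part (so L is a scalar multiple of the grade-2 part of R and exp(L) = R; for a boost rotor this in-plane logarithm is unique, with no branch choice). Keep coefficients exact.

The scalar part of R is cosh(2), so cosh pins the rapidity up to sign — the sign comes from the bivector part; dividing that part by sinh of the rapidity yields the plane, and the in-plane L = rapidity * plane is unique because the two sign choices cancel.
Concretely: cosh(rapidity) = cosh(2) gives rapidity = ±2, and since rapidity/sinh(rapidity) is even the sign is immaterial: L = (rapidity/sinh(rapidity)) * <R>_2 = (2/sinh(2)) * <R>_2.
Answer: 2*e12


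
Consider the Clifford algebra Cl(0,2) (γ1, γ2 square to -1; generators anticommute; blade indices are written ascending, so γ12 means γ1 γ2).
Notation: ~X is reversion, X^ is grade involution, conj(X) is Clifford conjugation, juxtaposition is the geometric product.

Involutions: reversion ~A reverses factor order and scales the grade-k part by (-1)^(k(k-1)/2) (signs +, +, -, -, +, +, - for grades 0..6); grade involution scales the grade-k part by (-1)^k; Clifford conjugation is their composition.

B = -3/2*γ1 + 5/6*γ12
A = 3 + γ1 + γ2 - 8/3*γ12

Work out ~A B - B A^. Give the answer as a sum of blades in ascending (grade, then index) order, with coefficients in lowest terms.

first term: -13/18 - 11/3*γ1 - 29/6*γ2 + 4*γ12
second term: 13/18 - 11/3*γ1 - 29/6*γ2 + 4*γ12
Answer: -13/9


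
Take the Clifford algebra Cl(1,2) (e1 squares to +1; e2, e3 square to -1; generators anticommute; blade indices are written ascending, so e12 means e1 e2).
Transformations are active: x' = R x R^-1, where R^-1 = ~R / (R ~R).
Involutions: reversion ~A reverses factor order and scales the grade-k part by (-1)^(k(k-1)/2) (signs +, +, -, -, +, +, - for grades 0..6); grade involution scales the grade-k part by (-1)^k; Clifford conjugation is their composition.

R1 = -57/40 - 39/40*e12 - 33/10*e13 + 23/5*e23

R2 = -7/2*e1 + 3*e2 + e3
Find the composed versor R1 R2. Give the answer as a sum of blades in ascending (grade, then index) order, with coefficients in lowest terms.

Distribute over the terms of R2 (each basis-blade product reordered to ascending indices, repeated generators contracted through their squares):
R1 (-7/2*e1) = 399/80*e1 - 273/80*e2 - 231/20*e3 - 161/10*e123
R1 (3*e2) = 117/40*e1 - 171/40*e2 + 69/5*e3 + 99/10*e123
R1 (e3) = 33/10*e1 - 23/5*e2 - 57/40*e3 - 39/40*e123
Summing the partial products and collecting blades:
Answer: 897/80*e1 - 983/80*e2 + 33/40*e3 - 287/40*e123


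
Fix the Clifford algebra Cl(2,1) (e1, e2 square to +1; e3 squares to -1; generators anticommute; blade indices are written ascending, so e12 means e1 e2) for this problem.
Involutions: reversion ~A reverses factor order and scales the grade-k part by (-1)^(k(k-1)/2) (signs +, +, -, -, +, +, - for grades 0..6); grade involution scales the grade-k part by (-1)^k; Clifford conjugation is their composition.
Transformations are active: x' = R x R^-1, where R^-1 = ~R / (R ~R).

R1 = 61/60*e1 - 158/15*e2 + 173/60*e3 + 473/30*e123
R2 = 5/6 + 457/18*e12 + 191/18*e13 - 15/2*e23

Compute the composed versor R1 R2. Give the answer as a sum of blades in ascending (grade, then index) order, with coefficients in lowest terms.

Distribute over the terms of R1 (each basis-blade product reordered to ascending indices, repeated generators contracted through their squares):
(61/60*e1) R2 = 61/72*e1 + 27877/1080*e2 + 11651/1080*e3 - 61/8*e123
(-158/15*e2) R2 = 36103/135*e1 - 79/9*e2 + 79*e3 + 15089/135*e123
(173/60*e3) R2 = 33043/1080*e1 - 173/8*e2 + 173/72*e3 + 79061/1080*e123
(473/30*e123) R2 = -473/4*e1 - 90343/540*e2 - 216161/540*e3 + 473/36*e123
Summing the partial products and collecting blades:
Answer: 8128/45*e1 - 46411/270*e2 - 83189/270*e3 + 8572/45*e123


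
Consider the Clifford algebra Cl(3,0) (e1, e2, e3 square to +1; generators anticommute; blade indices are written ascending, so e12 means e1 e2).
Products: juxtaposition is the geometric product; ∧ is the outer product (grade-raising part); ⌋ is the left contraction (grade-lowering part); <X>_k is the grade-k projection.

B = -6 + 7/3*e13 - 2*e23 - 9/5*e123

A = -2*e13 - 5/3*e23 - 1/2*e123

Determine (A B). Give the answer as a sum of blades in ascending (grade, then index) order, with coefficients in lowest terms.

step 1: 13/30 - 4*e1 + 73/30*e2 - 71/9*e12 + 12*e13 + 10*e23 + 3*e123
Answer: 13/30 - 4*e1 + 73/30*e2 - 71/9*e12 + 12*e13 + 10*e23 + 3*e123


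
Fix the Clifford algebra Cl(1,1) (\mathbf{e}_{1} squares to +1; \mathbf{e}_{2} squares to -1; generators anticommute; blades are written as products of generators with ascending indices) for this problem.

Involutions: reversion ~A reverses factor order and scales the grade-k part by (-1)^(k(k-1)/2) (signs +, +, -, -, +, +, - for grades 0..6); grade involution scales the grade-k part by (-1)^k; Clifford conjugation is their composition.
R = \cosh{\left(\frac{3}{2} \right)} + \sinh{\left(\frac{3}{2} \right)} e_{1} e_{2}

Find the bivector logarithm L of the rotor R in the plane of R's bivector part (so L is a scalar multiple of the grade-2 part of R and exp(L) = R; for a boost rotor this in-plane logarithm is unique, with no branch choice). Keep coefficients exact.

The scalar part of R is \cosh{\left(\frac{3}{2} \right)}, which fixes the rapidity magnitude through cosh (cosh is even, so it cannot fix the sign — the bivector part carries that); dividing the bivector part by sinh of the rapidity gives the plane, and L = rapidity * plane, where the joint sign ambiguity of (rapidity, plane) cancels in the product.
Concretely: cosh(rapidity) = \cosh{\left(\frac{3}{2} \right)} gives rapidity = ±\frac{3}{2}, and since rapidity/sinh(rapidity) is even the sign is immaterial: L = (rapidity/sinh(rapidity)) * <R>_2 = (\frac{3}{2 \sinh{\left(\frac{3}{2} \right)}}) * <R>_2.
Answer: \frac{3}{2} e_{1} e_{2}


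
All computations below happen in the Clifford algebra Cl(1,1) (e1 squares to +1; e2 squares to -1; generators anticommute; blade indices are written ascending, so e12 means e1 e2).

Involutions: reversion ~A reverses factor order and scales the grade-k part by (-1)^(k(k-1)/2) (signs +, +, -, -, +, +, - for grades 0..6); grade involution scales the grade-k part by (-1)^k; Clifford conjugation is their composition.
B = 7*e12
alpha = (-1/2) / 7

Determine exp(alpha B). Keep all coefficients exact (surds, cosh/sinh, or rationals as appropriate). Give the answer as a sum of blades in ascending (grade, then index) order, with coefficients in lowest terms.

B^2 = (7)^2*(e12)^2 = 49*(+1) = 49 (a basis 2-blade squares to minus the product of its generators' squares).
B^2 = 49 — the positive square puts this in the hyperbolic regime; l = 7, alpha*l = -1/2, so exp(alpha B) = cosh(-1/2) + (sinh(-1/2)/7)*B = cosh(1/2) + (-sinh(1/2)/7)*B.
Answer: cosh(1/2) - sinh(1/2)*e12


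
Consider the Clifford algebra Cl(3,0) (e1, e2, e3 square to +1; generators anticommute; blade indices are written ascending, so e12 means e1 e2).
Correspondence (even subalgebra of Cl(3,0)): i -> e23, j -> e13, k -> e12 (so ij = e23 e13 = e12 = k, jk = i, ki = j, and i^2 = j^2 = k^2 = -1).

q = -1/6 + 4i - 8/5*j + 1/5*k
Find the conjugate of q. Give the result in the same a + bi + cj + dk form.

In blades: q = -1/6 + 1/5*e12 - 8/5*e13 + 4*e23.
Quaternion conjugation is reversion on the even subalgebra: the scalar is fixed and every grade-2 blade flips sign, giving -1/6 - 1/5*e12 + 8/5*e13 - 4*e23; translating back:
Answer: -1/6 - 4i + 8/5*j - 1/5*k


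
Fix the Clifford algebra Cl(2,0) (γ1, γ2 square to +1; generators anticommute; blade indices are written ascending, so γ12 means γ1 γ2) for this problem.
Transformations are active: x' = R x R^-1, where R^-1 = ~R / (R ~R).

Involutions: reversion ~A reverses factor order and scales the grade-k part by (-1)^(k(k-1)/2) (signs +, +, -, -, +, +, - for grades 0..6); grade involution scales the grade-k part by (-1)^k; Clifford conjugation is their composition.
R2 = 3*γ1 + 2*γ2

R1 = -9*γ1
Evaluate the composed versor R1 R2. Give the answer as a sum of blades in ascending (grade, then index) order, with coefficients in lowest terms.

Distribute over the terms of R1 (each basis-blade product reordered to ascending indices, repeated generators contracted through their squares):
(-9*γ1) R2 = -27 - 18*γ12
Answer: -27 - 18*γ12


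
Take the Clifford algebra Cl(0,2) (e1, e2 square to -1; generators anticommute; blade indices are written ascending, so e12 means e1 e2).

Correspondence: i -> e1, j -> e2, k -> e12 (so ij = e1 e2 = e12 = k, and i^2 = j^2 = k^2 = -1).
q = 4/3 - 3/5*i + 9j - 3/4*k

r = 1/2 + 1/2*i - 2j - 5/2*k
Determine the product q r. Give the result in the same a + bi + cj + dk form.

In blades: q = 4/3 - 3/5*e1 + 9*e2 - 3/4*e12, r = 1/2 + 1/2*e1 - 2*e2 - 5/2*e12.
Distribute q over r term by term (generator squares from the signature, products reordered to ascending indices): (4/3)*r = 2/3 + 2/3*e1 - 8/3*e2 - 10/3*e12; (-3/5*e1)*r = 3/10 - 3/10*e1 - 3/2*e2 + 6/5*e12; (9*e2)*r = 18 - 45/2*e1 + 9/2*e2 - 9/2*e12; (-3/4*e12)*r = -15/8 - 3/2*e1 - 3/8*e2 - 3/8*e12.
Sum: 2051/120 - 709/30*e1 - 1/24*e2 - 841/120*e12; translating back through the correspondence:
Answer: 2051/120 - 709/30*i - 1/24*j - 841/120*k


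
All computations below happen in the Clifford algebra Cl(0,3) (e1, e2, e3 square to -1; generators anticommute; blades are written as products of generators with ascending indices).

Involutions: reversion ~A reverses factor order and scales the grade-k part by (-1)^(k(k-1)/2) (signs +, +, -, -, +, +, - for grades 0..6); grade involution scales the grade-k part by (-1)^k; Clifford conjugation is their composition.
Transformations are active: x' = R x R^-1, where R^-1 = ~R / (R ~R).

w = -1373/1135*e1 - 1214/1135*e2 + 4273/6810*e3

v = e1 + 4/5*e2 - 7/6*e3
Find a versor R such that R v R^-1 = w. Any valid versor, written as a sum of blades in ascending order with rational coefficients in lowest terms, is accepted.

Since q(v) = q(w) = -2701/900, the sum R = v + w = -238/1135*e1 - 306/1135*e2 - 612/1135*e3 does the job whenever invertible.
Answer: -238/1135*e1 - 306/1135*e2 - 612/1135*e3


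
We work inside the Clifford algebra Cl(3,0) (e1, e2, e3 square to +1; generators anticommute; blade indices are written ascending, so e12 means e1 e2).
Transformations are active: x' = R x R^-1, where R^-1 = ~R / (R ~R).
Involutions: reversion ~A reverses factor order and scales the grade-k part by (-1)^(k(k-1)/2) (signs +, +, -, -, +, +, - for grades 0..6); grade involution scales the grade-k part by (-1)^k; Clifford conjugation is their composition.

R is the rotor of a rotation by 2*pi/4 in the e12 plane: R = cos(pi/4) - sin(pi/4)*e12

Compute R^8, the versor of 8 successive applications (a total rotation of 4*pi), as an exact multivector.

Because a rotor carries half the rotation angle, composing 8 copies of this e12-plane rotor multiplies the phase: 8*(pi/4) = 2*pi, hence R^8 = cos(2*pi) - sin(2*pi)*e12.
cos(2*pi) = 1 and sin(2*pi) = 0, so R^8 = 1. The total rotation 4*pi is 2 full turns, so every vector returns to itself, yet the rotor is +1, back on the identity sheet (an even number of 2*pi turns).
Answer: 1


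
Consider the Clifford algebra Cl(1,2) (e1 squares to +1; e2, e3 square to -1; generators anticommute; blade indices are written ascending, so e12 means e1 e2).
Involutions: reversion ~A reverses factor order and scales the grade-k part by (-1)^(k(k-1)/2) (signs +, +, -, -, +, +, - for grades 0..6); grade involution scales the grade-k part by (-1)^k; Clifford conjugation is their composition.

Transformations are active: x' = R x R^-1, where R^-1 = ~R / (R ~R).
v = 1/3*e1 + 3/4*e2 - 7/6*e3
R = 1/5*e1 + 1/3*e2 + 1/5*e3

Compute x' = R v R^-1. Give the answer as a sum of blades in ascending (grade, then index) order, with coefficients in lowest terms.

~R = 1/5*e1 + 1/3*e2 + 1/5*e3, and R ~R = -1/9, so R^-1 = ~R / (-1/9).
R v = 1/20 + 7/180*e12 - 3/10*e13 - 97/180*e23
Answer: -77/150*e1 - 21/20*e2 + 74/75*e3


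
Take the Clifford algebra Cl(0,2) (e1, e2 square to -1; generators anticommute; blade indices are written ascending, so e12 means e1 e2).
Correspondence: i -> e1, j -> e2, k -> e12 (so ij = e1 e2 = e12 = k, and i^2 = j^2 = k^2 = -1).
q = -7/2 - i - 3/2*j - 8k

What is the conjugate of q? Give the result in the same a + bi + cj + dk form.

In blades: q = -7/2 - e1 - 3/2*e2 - 8*e12.
Conjugation here is Clifford conjugation: the scalar is fixed and the grade-1 and grade-2 blades all flip sign, giving -7/2 + e1 + 3/2*e2 + 8*e12; translating back:
Answer: -7/2 + i + 3/2*j + 8k


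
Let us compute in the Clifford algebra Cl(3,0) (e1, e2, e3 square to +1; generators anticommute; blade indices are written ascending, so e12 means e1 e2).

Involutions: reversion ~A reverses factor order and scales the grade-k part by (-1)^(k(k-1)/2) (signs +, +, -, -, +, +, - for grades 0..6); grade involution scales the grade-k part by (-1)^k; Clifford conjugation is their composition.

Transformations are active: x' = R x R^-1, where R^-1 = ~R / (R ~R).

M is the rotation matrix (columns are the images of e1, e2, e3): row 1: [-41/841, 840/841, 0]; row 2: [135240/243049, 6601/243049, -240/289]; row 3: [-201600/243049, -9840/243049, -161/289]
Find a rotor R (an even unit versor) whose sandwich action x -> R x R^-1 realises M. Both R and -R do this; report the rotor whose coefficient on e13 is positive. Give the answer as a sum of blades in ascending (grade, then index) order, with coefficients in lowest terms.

Method: write R = a + b12*e12 + b13*e13 + b23*e23 with a^2 + b12^2 + b13^2 + b23^2 = 1 (so R^-1 = ~R). Expanding the columns R e_j ~R gives tr M = 4a^2 - 1 and, from the antisymmetric part, M21 - M12 = -4a*b12, M13 - M31 = 4a*b13, M32 - M23 = -4a*b23.
Here tr M = -140649/243049, so a^2 = (1 + tr M)/4 = 25600/243049 and a = ±160/493. Taking a = 160/493: M21 - M12 = -107520/243049, M13 - M31 = 201600/243049, M32 - M23 = 192000/243049, giving b12 = 168/493, b13 = 315/493, b23 = -300/493, i.e. R = 160/493 + 168/493*e12 + 315/493*e13 - 300/493*e23.
Its e13 coefficient is already positive.
Answer: 160/493 + 168/493*e12 + 315/493*e13 - 300/493*e23. Why the constraint matters: R and -R act identically through the sandwich — M has trace -140649/243049 either way — so only the sign condition on e13 picks one of the two preimages.


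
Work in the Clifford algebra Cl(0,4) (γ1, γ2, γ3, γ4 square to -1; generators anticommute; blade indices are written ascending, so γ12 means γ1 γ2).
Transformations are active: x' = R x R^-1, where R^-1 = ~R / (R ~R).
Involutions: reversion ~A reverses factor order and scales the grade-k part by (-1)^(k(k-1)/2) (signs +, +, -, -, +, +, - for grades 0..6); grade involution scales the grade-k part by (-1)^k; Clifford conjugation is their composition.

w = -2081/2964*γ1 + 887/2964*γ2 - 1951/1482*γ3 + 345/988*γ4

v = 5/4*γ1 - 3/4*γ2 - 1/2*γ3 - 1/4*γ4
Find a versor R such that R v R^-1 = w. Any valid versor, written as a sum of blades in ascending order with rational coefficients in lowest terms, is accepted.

Construction: equal norms (both -39/16) license R = v + w = 406/741*γ1 - 334/741*γ2 - 1346/741*γ3 + 49/494*γ4 — nothing changes along that direction, while (v - w)/2 changes sign, so v maps onto w.
Answer: 406/741*γ1 - 334/741*γ2 - 1346/741*γ3 + 49/494*γ4


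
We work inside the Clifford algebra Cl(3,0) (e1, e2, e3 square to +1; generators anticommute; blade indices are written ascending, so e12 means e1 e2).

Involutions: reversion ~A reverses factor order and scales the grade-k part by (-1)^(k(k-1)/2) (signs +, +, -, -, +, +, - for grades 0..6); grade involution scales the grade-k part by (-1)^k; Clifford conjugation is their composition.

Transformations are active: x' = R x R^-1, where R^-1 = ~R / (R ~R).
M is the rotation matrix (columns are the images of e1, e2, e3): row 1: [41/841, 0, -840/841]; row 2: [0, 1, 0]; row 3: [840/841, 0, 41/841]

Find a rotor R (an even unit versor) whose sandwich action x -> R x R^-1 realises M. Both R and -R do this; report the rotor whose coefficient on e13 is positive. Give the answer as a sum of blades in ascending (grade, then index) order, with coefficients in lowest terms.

Method: write R = a + b12*e12 + b13*e13 + b23*e23 with a^2 + b12^2 + b13^2 + b23^2 = 1 (so R^-1 = ~R). Expanding the columns R e_j ~R gives tr M = 4a^2 - 1 and, from the antisymmetric part, M21 - M12 = -4a*b12, M13 - M31 = 4a*b13, M32 - M23 = -4a*b23.
Here tr M = 923/841, so a^2 = (1 + tr M)/4 = 441/841 and a = ±21/29. Taking a = 21/29: M21 - M12 = 0, M13 - M31 = -1680/841, M32 - M23 = 0, giving b12 = 0, b13 = -20/29, b23 = 0, i.e. R = 21/29 - 20/29*e13.
Its e13 coefficient is negative, so report the other preimage -R.
Answer: -21/29 + 20/29*e13. Sheet selection: the two-to-one cover makes ±R indistinguishable at the matrix level (trace 923/841), so uniqueness comes from the required sign on e13.


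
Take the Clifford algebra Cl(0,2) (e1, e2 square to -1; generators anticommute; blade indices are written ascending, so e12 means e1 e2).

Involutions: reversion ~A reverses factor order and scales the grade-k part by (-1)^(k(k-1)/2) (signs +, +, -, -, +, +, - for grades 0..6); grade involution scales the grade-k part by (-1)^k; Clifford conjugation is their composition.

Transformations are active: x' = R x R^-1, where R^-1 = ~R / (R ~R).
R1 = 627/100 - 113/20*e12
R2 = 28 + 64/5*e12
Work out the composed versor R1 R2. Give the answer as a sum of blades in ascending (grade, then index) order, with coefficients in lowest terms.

Distribute over the terms of R1 (each basis-blade product reordered to ascending indices, repeated generators contracted through their squares):
(627/100) R2 = 4389/25 + 10032/125*e12
(-113/20*e12) R2 = 1808/25 - 791/5*e12
Summing the partial products and collecting blades:
Answer: 6197/25 - 9743/125*e12
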